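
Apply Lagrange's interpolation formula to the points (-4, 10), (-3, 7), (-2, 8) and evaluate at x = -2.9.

Lagrange interpolation formula:
P(x) = Σ yᵢ × Lᵢ(x)
where Lᵢ(x) = Π_{j≠i} (x - xⱼ)/(xᵢ - xⱼ)

L_0(-2.9) = (-2.9 - (-3))/(-4 - (-3)) × (-2.9 - (-2))/(-4 - (-2)) = -0.045000
L_1(-2.9) = (-2.9 - (-4))/(-3 - (-4)) × (-2.9 - (-2))/(-3 - (-2)) = 0.990000
L_2(-2.9) = (-2.9 - (-4))/(-2 - (-4)) × (-2.9 - (-3))/(-2 - (-3)) = 0.055000

P(-2.9) = 10×L_0(-2.9) + 7×L_1(-2.9) + 8×L_2(-2.9)
P(-2.9) = 6.920000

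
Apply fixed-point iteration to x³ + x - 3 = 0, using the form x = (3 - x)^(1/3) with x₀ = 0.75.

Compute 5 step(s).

Equation: x³ + x - 3 = 0
Fixed-point form: x = (3 - x)^(1/3)
x₀ = 0.75

x_1 = g(0.750000) = 1.310371
x_2 = g(1.310371) = 1.191051
x_3 = g(1.191051) = 1.218453
x_4 = g(1.218453) = 1.212269
x_5 = g(1.212269) = 1.213670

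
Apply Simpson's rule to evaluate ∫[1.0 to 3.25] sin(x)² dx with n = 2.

f(x) = sin(x)²
a = 1.0, b = 3.25, n = 2
h = (b - a)/n = 1.125000

Simpson's rule: (h/3)[f(x₀) + 4f(x₁) + 2f(x₂) + ... + f(xₙ)]

x_0 = 1.0000, f(x_0) = 0.708073, coefficient = 1
x_1 = 2.1250, f(x_1) = 0.723044, coefficient = 4
x_2 = 3.2500, f(x_2) = 0.011706, coefficient = 1

I ≈ (1.125000/3) × 3.611955 = 1.354483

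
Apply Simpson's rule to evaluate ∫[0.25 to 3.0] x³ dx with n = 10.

f(x) = x³
a = 0.25, b = 3.0, n = 10
h = (b - a)/n = 0.275000

Simpson's rule: (h/3)[f(x₀) + 4f(x₁) + 2f(x₂) + ... + f(xₙ)]

x_0 = 0.2500, f(x_0) = 0.015625, coefficient = 1
x_1 = 0.5250, f(x_1) = 0.144703, coefficient = 4
x_2 = 0.8000, f(x_2) = 0.512000, coefficient = 2
x_3 = 1.0750, f(x_3) = 1.242297, coefficient = 4
x_4 = 1.3500, f(x_4) = 2.460375, coefficient = 2
x_5 = 1.6250, f(x_5) = 4.291016, coefficient = 4
x_6 = 1.9000, f(x_6) = 6.859000, coefficient = 2
x_7 = 2.1750, f(x_7) = 10.289109, coefficient = 4
x_8 = 2.4500, f(x_8) = 14.706125, coefficient = 2
x_9 = 2.7250, f(x_9) = 20.234828, coefficient = 4
x_10 = 3.0000, f(x_10) = 27.000000, coefficient = 1

I ≈ (0.275000/3) × 220.898438 = 20.249023
Exact value: 20.249023
Error: 0.000000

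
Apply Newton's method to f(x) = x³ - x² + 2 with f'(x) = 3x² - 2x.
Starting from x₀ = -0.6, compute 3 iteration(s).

f(x) = x³ - x² + 2
f'(x) = 3x² - 2x
x₀ = -0.6

Newton-Raphson formula: x_{n+1} = x_n - f(x_n)/f'(x_n)

Iteration 1:
  f(-0.600000) = 1.424000
  f'(-0.600000) = 2.280000
  x_1 = -0.600000 - 1.424000/2.280000 = -1.224561
Iteration 2:
  f(-1.224561) = -1.335842
  f'(-1.224561) = 6.947775
  x_2 = -1.224561 - (-1.335842)/6.947775 = -1.032292
Iteration 3:
  f(-1.032292) = -0.165666
  f'(-1.032292) = 5.261467
  x_3 = -1.032292 - (-0.165666)/5.261467 = -1.000806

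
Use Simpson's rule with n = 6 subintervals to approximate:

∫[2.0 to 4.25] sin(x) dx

f(x) = sin(x)
a = 2.0, b = 4.25, n = 6
h = (b - a)/n = 0.375000

Simpson's rule: (h/3)[f(x₀) + 4f(x₁) + 2f(x₂) + ... + f(xₙ)]

x_0 = 2.0000, f(x_0) = 0.909297, coefficient = 1
x_1 = 2.3750, f(x_1) = 0.693685, coefficient = 4
x_2 = 2.7500, f(x_2) = 0.381661, coefficient = 2
x_3 = 3.1250, f(x_3) = 0.016592, coefficient = 4
x_4 = 3.5000, f(x_4) = -0.350783, coefficient = 2
x_5 = 3.8750, f(x_5) = -0.669405, coefficient = 4
x_6 = 4.2500, f(x_6) = -0.894989, coefficient = 1

I ≈ (0.375000/3) × 0.239552 = 0.029944
Exact value: 0.029941
Error: 0.000003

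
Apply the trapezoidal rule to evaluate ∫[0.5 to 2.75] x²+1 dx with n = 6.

f(x) = x²+1
a = 0.5, b = 2.75, n = 6
h = (b - a)/n = 0.375000

Trapezoidal rule: (h/2)[f(x₀) + 2f(x₁) + 2f(x₂) + ... + f(xₙ)]

x_0 = 0.5000, f(x_0) = 1.250000, coefficient = 1
x_1 = 0.8750, f(x_1) = 1.765625, coefficient = 2
x_2 = 1.2500, f(x_2) = 2.562500, coefficient = 2
x_3 = 1.6250, f(x_3) = 3.640625, coefficient = 2
x_4 = 2.0000, f(x_4) = 5.000000, coefficient = 2
x_5 = 2.3750, f(x_5) = 6.640625, coefficient = 2
x_6 = 2.7500, f(x_6) = 8.562500, coefficient = 1

I ≈ (0.375000/2) × 49.031250 = 9.193359
Exact value: 9.140625
Error: 0.052734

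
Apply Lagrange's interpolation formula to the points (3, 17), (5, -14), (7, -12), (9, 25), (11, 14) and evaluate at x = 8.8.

Lagrange interpolation formula:
P(x) = Σ yᵢ × Lᵢ(x)
where Lᵢ(x) = Π_{j≠i} (x - xⱼ)/(xᵢ - xⱼ)

L_0(8.8) = (8.8 - 5)/(3 - 5) × (8.8 - 7)/(3 - 7) × (8.8 - 9)/(3 - 9) × (8.8 - 11)/(3 - 11) = 0.007837
L_1(8.8) = (8.8 - 3)/(5 - 3) × (8.8 - 7)/(5 - 7) × (8.8 - 9)/(5 - 9) × (8.8 - 11)/(5 - 11) = -0.047850
L_2(8.8) = (8.8 - 3)/(7 - 3) × (8.8 - 5)/(7 - 5) × (8.8 - 9)/(7 - 9) × (8.8 - 11)/(7 - 11) = 0.151525
L_3(8.8) = (8.8 - 3)/(9 - 3) × (8.8 - 5)/(9 - 5) × (8.8 - 7)/(9 - 7) × (8.8 - 11)/(9 - 11) = 0.909150
L_4(8.8) = (8.8 - 3)/(11 - 3) × (8.8 - 5)/(11 - 5) × (8.8 - 7)/(11 - 7) × (8.8 - 9)/(11 - 9) = -0.020662

P(8.8) = 17×L_0(8.8) + (-14)×L_1(8.8) + (-12)×L_2(8.8) + 25×L_3(8.8) + 14×L_4(8.8)
P(8.8) = 21.424313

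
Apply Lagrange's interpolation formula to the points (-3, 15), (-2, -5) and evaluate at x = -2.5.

Lagrange interpolation formula:
P(x) = Σ yᵢ × Lᵢ(x)
where Lᵢ(x) = Π_{j≠i} (x - xⱼ)/(xᵢ - xⱼ)

L_0(-2.5) = (-2.5 - (-2))/(-3 - (-2)) = 0.500000
L_1(-2.5) = (-2.5 - (-3))/(-2 - (-3)) = 0.500000

P(-2.5) = 15×L_0(-2.5) + (-5)×L_1(-2.5)
P(-2.5) = 5.000000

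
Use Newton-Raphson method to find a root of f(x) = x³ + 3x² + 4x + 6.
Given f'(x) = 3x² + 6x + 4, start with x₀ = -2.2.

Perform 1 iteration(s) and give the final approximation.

f(x) = x³ + 3x² + 4x + 6
f'(x) = 3x² + 6x + 4
x₀ = -2.2

Newton-Raphson formula: x_{n+1} = x_n - f(x_n)/f'(x_n)

Iteration 1:
  f(-2.200000) = 1.072000
  f'(-2.200000) = 5.320000
  x_1 = -2.200000 - 1.072000/5.320000 = -2.401504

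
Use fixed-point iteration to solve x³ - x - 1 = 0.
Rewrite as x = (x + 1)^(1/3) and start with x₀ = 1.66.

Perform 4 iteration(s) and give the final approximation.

Equation: x³ - x - 1 = 0
Fixed-point form: x = (x + 1)^(1/3)
x₀ = 1.66

x_1 = g(1.660000) = 1.385566
x_2 = g(1.385566) = 1.336176
x_3 = g(1.336176) = 1.326891
x_4 = g(1.326891) = 1.325131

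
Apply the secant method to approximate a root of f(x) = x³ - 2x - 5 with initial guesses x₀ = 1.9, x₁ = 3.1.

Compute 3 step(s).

f(x) = x³ - 2x - 5
x₀ = 1.9, x₁ = 3.1

Secant formula: x_{n+1} = x_n - f(x_n)(x_n - x_{n-1})/(f(x_n) - f(x_{n-1}))

Iteration 1:
  f(1.900000) = -1.941000
  f(3.100000) = 18.591000
  x_2 = 3.100000 - 18.591000×(3.100000 - 1.900000)/(18.591000 - (-1.941000))
       = 2.013442
Iteration 2:
  f(3.100000) = 18.591000
  f(2.013442) = -0.864489
  x_3 = 2.013442 - (-0.864489)×(2.013442 - 3.100000)/(-0.864489 - 18.591000)
       = 2.061723
Iteration 3:
  f(2.013442) = -0.864489
  f(2.061723) = -0.359679
  x_4 = 2.061723 - (-0.359679)×(2.061723 - 2.013442)/(-0.359679 - (-0.864489))
       = 2.096123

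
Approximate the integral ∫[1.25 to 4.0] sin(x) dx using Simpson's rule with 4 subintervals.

f(x) = sin(x)
a = 1.25, b = 4.0, n = 4
h = (b - a)/n = 0.687500

Simpson's rule: (h/3)[f(x₀) + 4f(x₁) + 2f(x₂) + ... + f(xₙ)]

x_0 = 1.2500, f(x_0) = 0.948985, coefficient = 1
x_1 = 1.9375, f(x_1) = 0.933514, coefficient = 4
x_2 = 2.6250, f(x_2) = 0.493920, coefficient = 2
x_3 = 3.3125, f(x_3) = -0.170077, coefficient = 4
x_4 = 4.0000, f(x_4) = -0.756802, coefficient = 1

I ≈ (0.687500/3) × 4.233774 = 0.970240
Exact value: 0.968966
Error: 0.001274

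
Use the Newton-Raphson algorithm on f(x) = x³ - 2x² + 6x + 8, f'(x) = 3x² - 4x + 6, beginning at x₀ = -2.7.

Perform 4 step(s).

f(x) = x³ - 2x² + 6x + 8
f'(x) = 3x² - 4x + 6
x₀ = -2.7

Newton-Raphson formula: x_{n+1} = x_n - f(x_n)/f'(x_n)

Iteration 1:
  f(-2.700000) = -42.463000
  f'(-2.700000) = 38.670000
  x_1 = -2.700000 - (-42.463000)/38.670000 = -1.601914
Iteration 2:
  f(-1.601914) = -10.854451
  f'(-1.601914) = 20.106036
  x_2 = -1.601914 - (-10.854451)/20.106036 = -1.062053
Iteration 3:
  f(-1.062053) = -1.826185
  f'(-1.062053) = 13.632085
  x_3 = -1.062053 - (-1.826185)/13.632085 = -0.928091
Iteration 4:
  f(-0.928091) = -0.090666
  f'(-0.928091) = 12.296423
  x_4 = -0.928091 - (-0.090666)/12.296423 = -0.920718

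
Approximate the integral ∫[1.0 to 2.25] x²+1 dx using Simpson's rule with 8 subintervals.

f(x) = x²+1
a = 1.0, b = 2.25, n = 8
h = (b - a)/n = 0.156250

Simpson's rule: (h/3)[f(x₀) + 4f(x₁) + 2f(x₂) + ... + f(xₙ)]

x_0 = 1.0000, f(x_0) = 2.000000, coefficient = 1
x_1 = 1.1562, f(x_1) = 2.336914, coefficient = 4
x_2 = 1.3125, f(x_2) = 2.722656, coefficient = 2
x_3 = 1.4688, f(x_3) = 3.157227, coefficient = 4
x_4 = 1.6250, f(x_4) = 3.640625, coefficient = 2
x_5 = 1.7812, f(x_5) = 4.172852, coefficient = 4
x_6 = 1.9375, f(x_6) = 4.753906, coefficient = 2
x_7 = 2.0938, f(x_7) = 5.383789, coefficient = 4
x_8 = 2.2500, f(x_8) = 6.062500, coefficient = 1

I ≈ (0.156250/3) × 90.500000 = 4.713542
Exact value: 4.713542
Error: 0.000000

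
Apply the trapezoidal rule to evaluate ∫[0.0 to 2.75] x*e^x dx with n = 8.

f(x) = x*e^x
a = 0.0, b = 2.75, n = 8
h = (b - a)/n = 0.343750

Trapezoidal rule: (h/2)[f(x₀) + 2f(x₁) + 2f(x₂) + ... + f(xₙ)]

x_0 = 0.0000, f(x_0) = 0.000000, coefficient = 1
x_1 = 0.3438, f(x_1) = 0.484765, coefficient = 2
x_2 = 0.6875, f(x_2) = 1.367257, coefficient = 2
x_3 = 1.0312, f(x_3) = 2.892212, coefficient = 2
x_4 = 1.3750, f(x_4) = 5.438230, coefficient = 2
x_5 = 1.7188, f(x_5) = 9.586418, coefficient = 2
x_6 = 2.0625, f(x_6) = 16.222819, coefficient = 2
x_7 = 2.4062, f(x_7) = 26.690816, coefficient = 2
x_8 = 2.7500, f(x_8) = 43.017238, coefficient = 1

I ≈ (0.343750/2) × 168.382272 = 28.940703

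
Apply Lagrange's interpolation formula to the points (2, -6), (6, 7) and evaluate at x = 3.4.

Lagrange interpolation formula:
P(x) = Σ yᵢ × Lᵢ(x)
where Lᵢ(x) = Π_{j≠i} (x - xⱼ)/(xᵢ - xⱼ)

L_0(3.4) = (3.4 - 6)/(2 - 6) = 0.650000
L_1(3.4) = (3.4 - 2)/(6 - 2) = 0.350000

P(3.4) = (-6)×L_0(3.4) + 7×L_1(3.4)
P(3.4) = -1.450000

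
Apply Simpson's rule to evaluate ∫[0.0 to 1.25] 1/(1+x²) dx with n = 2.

f(x) = 1/(1+x²)
a = 0.0, b = 1.25, n = 2
h = (b - a)/n = 0.625000

Simpson's rule: (h/3)[f(x₀) + 4f(x₁) + 2f(x₂) + ... + f(xₙ)]

x_0 = 0.0000, f(x_0) = 1.000000, coefficient = 1
x_1 = 0.6250, f(x_1) = 0.719101, coefficient = 4
x_2 = 1.2500, f(x_2) = 0.390244, coefficient = 1

I ≈ (0.625000/3) × 4.266648 = 0.888885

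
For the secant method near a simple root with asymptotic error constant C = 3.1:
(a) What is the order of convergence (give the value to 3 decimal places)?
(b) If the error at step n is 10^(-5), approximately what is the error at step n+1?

(a) Secant method has superlinear convergence with order φ = (1+√5)/2 ≈ 1.618.
    This means |e_{n+1}| ≈ C|e_n|^1.618.

(b) With |e_n| = 10^(-5) and C = 3.1:
    |e_{n+1}| ≈ 3.1 × (10^(-5))^1.618 = 3.1 × 10^(-8.09)

(a) ≈ 1.618 (golden ratio); (b) |e_{n+1}| ≈ 2.519e-08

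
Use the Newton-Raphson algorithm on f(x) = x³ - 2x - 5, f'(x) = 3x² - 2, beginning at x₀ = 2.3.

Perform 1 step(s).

f(x) = x³ - 2x - 5
f'(x) = 3x² - 2
x₀ = 2.3

Newton-Raphson formula: x_{n+1} = x_n - f(x_n)/f'(x_n)

Iteration 1:
  f(2.300000) = 2.567000
  f'(2.300000) = 13.870000
  x_1 = 2.300000 - 2.567000/13.870000 = 2.114924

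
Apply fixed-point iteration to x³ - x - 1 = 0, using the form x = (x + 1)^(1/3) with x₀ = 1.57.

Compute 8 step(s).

Equation: x³ - x - 1 = 0
Fixed-point form: x = (x + 1)^(1/3)
x₀ = 1.57

x_1 = g(1.570000) = 1.369760
x_2 = g(1.369760) = 1.333219
x_3 = g(1.333219) = 1.326331
x_4 = g(1.326331) = 1.325024
x_5 = g(1.325024) = 1.324776
x_6 = g(1.324776) = 1.324729
x_7 = g(1.324729) = 1.324720
x_8 = g(1.324720) = 1.324718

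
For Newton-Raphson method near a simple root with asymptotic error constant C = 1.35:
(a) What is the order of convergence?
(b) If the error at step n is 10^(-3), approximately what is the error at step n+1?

(a) Newton-Raphson has quadratic (order 2) convergence near simple roots.
    This means |e_{n+1}| ≈ C|e_n|².

(b) With |e_n| = 10^(-3) and C = 1.35:
    |e_{n+1}| ≈ 1.35 × (10^(-3))² = 1.35 × 10^(-6)

(a) 2 (quadratic); (b) |e_{n+1}| ≈ 1.350e-06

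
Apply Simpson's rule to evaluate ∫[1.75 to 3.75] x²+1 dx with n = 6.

f(x) = x²+1
a = 1.75, b = 3.75, n = 6
h = (b - a)/n = 0.333333

Simpson's rule: (h/3)[f(x₀) + 4f(x₁) + 2f(x₂) + ... + f(xₙ)]

x_0 = 1.7500, f(x_0) = 4.062500, coefficient = 1
x_1 = 2.0833, f(x_1) = 5.340278, coefficient = 4
x_2 = 2.4167, f(x_2) = 6.840278, coefficient = 2
x_3 = 2.7500, f(x_3) = 8.562500, coefficient = 4
x_4 = 3.0833, f(x_4) = 10.506944, coefficient = 2
x_5 = 3.4167, f(x_5) = 12.673611, coefficient = 4
x_6 = 3.7500, f(x_6) = 15.062500, coefficient = 1

I ≈ (0.333333/3) × 160.125000 = 17.791667
Exact value: 17.791667
Error: 0.000000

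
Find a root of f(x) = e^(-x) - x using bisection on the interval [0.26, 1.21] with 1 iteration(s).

f(x) = e^(-x) - x
Initial interval: [0.26, 1.21]

Iteration 1:
  c_1 = (0.260000 + 1.210000)/2 = 0.735000
  f(c_1) = f(0.735000) = -0.255495
  f(a) × f(c) < 0, new interval: [0.260000, 0.735000]

After 1 iteration(s), the approximation is c_1 = 0.735000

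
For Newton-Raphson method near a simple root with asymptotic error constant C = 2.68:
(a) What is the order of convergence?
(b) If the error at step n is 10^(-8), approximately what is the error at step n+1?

(a) Newton-Raphson has quadratic (order 2) convergence near simple roots.
    This means |e_{n+1}| ≈ C|e_n|².

(b) With |e_n| = 10^(-8) and C = 2.68:
    |e_{n+1}| ≈ 2.68 × (10^(-8))² = 2.68 × 10^(-16)

(a) 2 (quadratic); (b) |e_{n+1}| ≈ 2.680e-16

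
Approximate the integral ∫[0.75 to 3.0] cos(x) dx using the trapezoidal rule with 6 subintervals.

f(x) = cos(x)
a = 0.75, b = 3.0, n = 6
h = (b - a)/n = 0.375000

Trapezoidal rule: (h/2)[f(x₀) + 2f(x₁) + 2f(x₂) + ... + f(xₙ)]

x_0 = 0.7500, f(x_0) = 0.731689, coefficient = 1
x_1 = 1.1250, f(x_1) = 0.431177, coefficient = 2
x_2 = 1.5000, f(x_2) = 0.070737, coefficient = 2
x_3 = 1.8750, f(x_3) = -0.299534, coefficient = 2
x_4 = 2.2500, f(x_4) = -0.628174, coefficient = 2
x_5 = 2.6250, f(x_5) = -0.869507, coefficient = 2
x_6 = 3.0000, f(x_6) = -0.989992, coefficient = 1

I ≈ (0.375000/2) × -2.848905 = -0.534170
Exact value: -0.540519
Error: 0.006349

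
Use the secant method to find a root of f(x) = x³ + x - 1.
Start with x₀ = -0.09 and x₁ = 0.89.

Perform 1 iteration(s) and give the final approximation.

f(x) = x³ + x - 1
x₀ = -0.09, x₁ = 0.89

Secant formula: x_{n+1} = x_n - f(x_n)(x_n - x_{n-1})/(f(x_n) - f(x_{n-1}))

Iteration 1:
  f(-0.090000) = -1.090729
  f(0.890000) = 0.594969
  x_2 = 0.890000 - 0.594969×(0.890000 - (-0.090000))/(0.594969 - (-1.090729))
       = 0.544108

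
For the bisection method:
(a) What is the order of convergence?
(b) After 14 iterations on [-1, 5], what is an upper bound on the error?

(a) Bisection has linear (order 1) convergence; the error is halved each step.

(b) Error bound = (b-a)/2^n = (5 - (-1))/2^{14}
    = 6/2^{14}

(a) 1 (linear); (b) error ≤ 3.66e-04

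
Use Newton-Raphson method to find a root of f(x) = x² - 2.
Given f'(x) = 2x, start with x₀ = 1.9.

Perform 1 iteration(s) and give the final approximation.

f(x) = x² - 2
f'(x) = 2x
x₀ = 1.9

Newton-Raphson formula: x_{n+1} = x_n - f(x_n)/f'(x_n)

Iteration 1:
  f(1.900000) = 1.610000
  f'(1.900000) = 3.800000
  x_1 = 1.900000 - 1.610000/3.800000 = 1.476316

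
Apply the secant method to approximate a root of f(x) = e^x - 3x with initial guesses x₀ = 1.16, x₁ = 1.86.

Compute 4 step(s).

f(x) = e^x - 3x
x₀ = 1.16, x₁ = 1.86

Secant formula: x_{n+1} = x_n - f(x_n)(x_n - x_{n-1})/(f(x_n) - f(x_{n-1}))

Iteration 1:
  f(1.160000) = -0.290067
  f(1.860000) = 0.843737
  x_2 = 1.860000 - 0.843737×(1.860000 - 1.160000)/(0.843737 - (-0.290067))
       = 1.339085
Iteration 2:
  f(1.860000) = 0.843737
  f(1.339085) = -0.201705
  x_3 = 1.339085 - (-0.201705)×(1.339085 - 1.860000)/(-0.201705 - 0.843737)
       = 1.439589
Iteration 3:
  f(1.339085) = -0.201705
  f(1.439589) = -0.099806
  x_4 = 1.439589 - (-0.099806)×(1.439589 - 1.339085)/(-0.099806 - (-0.201705))
       = 1.538029
Iteration 4:
  f(1.439589) = -0.099806
  f(1.538029) = 0.041318
  x_5 = 1.538029 - 0.041318×(1.538029 - 1.439589)/(0.041318 - (-0.099806))
       = 1.509208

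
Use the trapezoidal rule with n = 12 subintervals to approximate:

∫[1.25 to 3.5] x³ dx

f(x) = x³
a = 1.25, b = 3.5, n = 12
h = (b - a)/n = 0.187500

Trapezoidal rule: (h/2)[f(x₀) + 2f(x₁) + 2f(x₂) + ... + f(xₙ)]

x_0 = 1.2500, f(x_0) = 1.953125, coefficient = 1
x_1 = 1.4375, f(x_1) = 2.970459, coefficient = 2
x_2 = 1.6250, f(x_2) = 4.291016, coefficient = 2
x_3 = 1.8125, f(x_3) = 5.954346, coefficient = 2
x_4 = 2.0000, f(x_4) = 8.000000, coefficient = 2
x_5 = 2.1875, f(x_5) = 10.467529, coefficient = 2
x_6 = 2.3750, f(x_6) = 13.396484, coefficient = 2
x_7 = 2.5625, f(x_7) = 16.826416, coefficient = 2
x_8 = 2.7500, f(x_8) = 20.796875, coefficient = 2
x_9 = 2.9375, f(x_9) = 25.347412, coefficient = 2
x_10 = 3.1250, f(x_10) = 30.517578, coefficient = 2
x_11 = 3.3125, f(x_11) = 36.346924, coefficient = 2
x_12 = 3.5000, f(x_12) = 42.875000, coefficient = 1

I ≈ (0.187500/2) × 394.658203 = 36.999207
Exact value: 36.905273
Error: 0.093933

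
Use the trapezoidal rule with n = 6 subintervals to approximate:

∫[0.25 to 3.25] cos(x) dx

f(x) = cos(x)
a = 0.25, b = 3.25, n = 6
h = (b - a)/n = 0.500000

Trapezoidal rule: (h/2)[f(x₀) + 2f(x₁) + 2f(x₂) + ... + f(xₙ)]

x_0 = 0.2500, f(x_0) = 0.968912, coefficient = 1
x_1 = 0.7500, f(x_1) = 0.731689, coefficient = 2
x_2 = 1.2500, f(x_2) = 0.315322, coefficient = 2
x_3 = 1.7500, f(x_3) = -0.178246, coefficient = 2
x_4 = 2.2500, f(x_4) = -0.628174, coefficient = 2
x_5 = 2.7500, f(x_5) = -0.924302, coefficient = 2
x_6 = 3.2500, f(x_6) = -0.994130, coefficient = 1

I ≈ (0.500000/2) × -1.392639 = -0.348160
Exact value: -0.355599
Error: 0.007439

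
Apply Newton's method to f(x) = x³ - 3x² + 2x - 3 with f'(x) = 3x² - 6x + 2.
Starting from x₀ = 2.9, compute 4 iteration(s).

f(x) = x³ - 3x² + 2x - 3
f'(x) = 3x² - 6x + 2
x₀ = 2.9

Newton-Raphson formula: x_{n+1} = x_n - f(x_n)/f'(x_n)

Iteration 1:
  f(2.900000) = 1.959000
  f'(2.900000) = 9.830000
  x_1 = 2.900000 - 1.959000/9.830000 = 2.700712
Iteration 2:
  f(2.700712) = 0.218464
  f'(2.700712) = 7.677265
  x_2 = 2.700712 - 0.218464/7.677265 = 2.672256
Iteration 3:
  f(2.672256) = 0.004108
  f'(2.672256) = 7.389321
  x_3 = 2.672256 - 0.004108/7.389321 = 2.671700
Iteration 4:
  f(2.671700) = 0.000002
  f'(2.671700) = 7.383744
  x_4 = 2.671700 - 0.000002/7.383744 = 2.671700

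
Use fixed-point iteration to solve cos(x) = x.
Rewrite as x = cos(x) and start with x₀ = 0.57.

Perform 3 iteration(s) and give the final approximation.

Equation: cos(x) = x
Fixed-point form: x = cos(x)
x₀ = 0.57

x_1 = g(0.570000) = 0.841901
x_2 = g(0.841901) = 0.666046
x_3 = g(0.666046) = 0.786271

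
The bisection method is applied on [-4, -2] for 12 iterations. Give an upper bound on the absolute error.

Bisection error bound: |error| ≤ (b-a)/2^n
|error| ≤ (-2 - (-4))/2^12 = 2/2^12
|error| ≤ 0.0004882812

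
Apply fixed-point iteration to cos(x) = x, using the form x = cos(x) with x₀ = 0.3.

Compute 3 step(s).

Equation: cos(x) = x
Fixed-point form: x = cos(x)
x₀ = 0.3

x_1 = g(0.300000) = 0.955336
x_2 = g(0.955336) = 0.577334
x_3 = g(0.577334) = 0.837921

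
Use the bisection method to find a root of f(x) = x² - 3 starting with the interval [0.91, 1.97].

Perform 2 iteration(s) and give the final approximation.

f(x) = x² - 3
Initial interval: [0.91, 1.97]

Iteration 1:
  c_1 = (0.910000 + 1.970000)/2 = 1.440000
  f(c_1) = f(1.440000) = -0.926400
  f(a) × f(c) ≥ 0, new interval: [1.440000, 1.970000]
Iteration 2:
  c_2 = (1.440000 + 1.970000)/2 = 1.705000
  f(c_2) = f(1.705000) = -0.092975
  f(a) × f(c) ≥ 0, new interval: [1.705000, 1.970000]

After 2 iteration(s), the approximation is c_2 = 1.705000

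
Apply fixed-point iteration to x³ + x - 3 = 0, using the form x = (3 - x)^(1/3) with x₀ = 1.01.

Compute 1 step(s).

Equation: x³ + x - 3 = 0
Fixed-point form: x = (3 - x)^(1/3)
x₀ = 1.01

x_1 = g(1.010000) = 1.257818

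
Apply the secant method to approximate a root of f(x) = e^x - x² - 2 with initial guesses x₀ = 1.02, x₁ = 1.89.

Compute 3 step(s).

f(x) = e^x - x² - 2
x₀ = 1.02, x₁ = 1.89

Secant formula: x_{n+1} = x_n - f(x_n)(x_n - x_{n-1})/(f(x_n) - f(x_{n-1}))

Iteration 1:
  f(1.020000) = -0.267205
  f(1.890000) = 1.047269
  x_2 = 1.890000 - 1.047269×(1.890000 - 1.020000)/(1.047269 - (-0.267205))
       = 1.196853
Iteration 2:
  f(1.890000) = 1.047269
  f(1.196853) = -0.122772
  x_3 = 1.196853 - (-0.122772)×(1.196853 - 1.890000)/(-0.122772 - 1.047269)
       = 1.269585
Iteration 3:
  f(1.196853) = -0.122772
  f(1.269585) = -0.052471
  x_4 = 1.269585 - (-0.052471)×(1.269585 - 1.196853)/(-0.052471 - (-0.122772))
       = 1.323870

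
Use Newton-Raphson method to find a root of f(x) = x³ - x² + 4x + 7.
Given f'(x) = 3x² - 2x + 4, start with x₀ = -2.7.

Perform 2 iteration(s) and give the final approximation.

f(x) = x³ - x² + 4x + 7
f'(x) = 3x² - 2x + 4
x₀ = -2.7

Newton-Raphson formula: x_{n+1} = x_n - f(x_n)/f'(x_n)

Iteration 1:
  f(-2.700000) = -30.773000
  f'(-2.700000) = 31.270000
  x_1 = -2.700000 - (-30.773000)/31.270000 = -1.715894
Iteration 2:
  f(-1.715894) = -7.859959
  f'(-1.715894) = 16.264663
  x_2 = -1.715894 - (-7.859959)/16.264663 = -1.232640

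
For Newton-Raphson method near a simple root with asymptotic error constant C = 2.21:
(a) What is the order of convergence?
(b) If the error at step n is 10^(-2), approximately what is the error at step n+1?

(a) Newton-Raphson has quadratic (order 2) convergence near simple roots.
    This means |e_{n+1}| ≈ C|e_n|².

(b) With |e_n| = 10^(-2) and C = 2.21:
    |e_{n+1}| ≈ 2.21 × (10^(-2))² = 2.21 × 10^(-4)

(a) 2 (quadratic); (b) |e_{n+1}| ≈ 2.210e-04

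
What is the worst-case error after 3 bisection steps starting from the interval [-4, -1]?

Bisection error bound: |error| ≤ (b-a)/2^n
|error| ≤ (-1 - (-4))/2^3 = 3/2^3
|error| ≤ 0.3750000000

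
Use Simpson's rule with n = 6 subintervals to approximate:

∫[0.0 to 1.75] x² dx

f(x) = x²
a = 0.0, b = 1.75, n = 6
h = (b - a)/n = 0.291667

Simpson's rule: (h/3)[f(x₀) + 4f(x₁) + 2f(x₂) + ... + f(xₙ)]

x_0 = 0.0000, f(x_0) = 0.000000, coefficient = 1
x_1 = 0.2917, f(x_1) = 0.085069, coefficient = 4
x_2 = 0.5833, f(x_2) = 0.340278, coefficient = 2
x_3 = 0.8750, f(x_3) = 0.765625, coefficient = 4
x_4 = 1.1667, f(x_4) = 1.361111, coefficient = 2
x_5 = 1.4583, f(x_5) = 2.126736, coefficient = 4
x_6 = 1.7500, f(x_6) = 3.062500, coefficient = 1

I ≈ (0.291667/3) × 18.375000 = 1.786458
Exact value: 1.786458
Error: 0.000000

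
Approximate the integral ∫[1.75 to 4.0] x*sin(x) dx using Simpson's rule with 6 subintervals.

f(x) = x*sin(x)
a = 1.75, b = 4.0, n = 6
h = (b - a)/n = 0.375000

Simpson's rule: (h/3)[f(x₀) + 4f(x₁) + 2f(x₂) + ... + f(xₙ)]

x_0 = 1.7500, f(x_0) = 1.721975, coefficient = 1
x_1 = 2.1250, f(x_1) = 1.806930, coefficient = 4
x_2 = 2.5000, f(x_2) = 1.496180, coefficient = 2
x_3 = 2.8750, f(x_3) = 0.757407, coefficient = 4
x_4 = 3.2500, f(x_4) = -0.351634, coefficient = 2
x_5 = 3.6250, f(x_5) = -1.684896, coefficient = 4
x_6 = 4.0000, f(x_6) = -3.027210, coefficient = 1

I ≈ (0.375000/3) × 4.501622 = 0.562703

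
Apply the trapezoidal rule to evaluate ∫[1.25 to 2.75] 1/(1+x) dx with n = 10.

f(x) = 1/(1+x)
a = 1.25, b = 2.75, n = 10
h = (b - a)/n = 0.150000

Trapezoidal rule: (h/2)[f(x₀) + 2f(x₁) + 2f(x₂) + ... + f(xₙ)]

x_0 = 1.2500, f(x_0) = 0.444444, coefficient = 1
x_1 = 1.4000, f(x_1) = 0.416667, coefficient = 2
x_2 = 1.5500, f(x_2) = 0.392157, coefficient = 2
x_3 = 1.7000, f(x_3) = 0.370370, coefficient = 2
x_4 = 1.8500, f(x_4) = 0.350877, coefficient = 2
x_5 = 2.0000, f(x_5) = 0.333333, coefficient = 2
x_6 = 2.1500, f(x_6) = 0.317460, coefficient = 2
x_7 = 2.3000, f(x_7) = 0.303030, coefficient = 2
x_8 = 2.4500, f(x_8) = 0.289855, coefficient = 2
x_9 = 2.6000, f(x_9) = 0.277778, coefficient = 2
x_10 = 2.7500, f(x_10) = 0.266667, coefficient = 1

I ≈ (0.150000/2) × 6.814167 = 0.511063
Exact value: 0.510826
Error: 0.000237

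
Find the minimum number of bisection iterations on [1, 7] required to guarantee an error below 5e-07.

We need (b-a)/2^n ≤ 5e-07
(7 - 1)/2^n ≤ 5e-07
6/2^n ≤ 5e-07
2^n ≥ 12000000
n ≥ log₂(12000000) = 23.52
n ≥ 24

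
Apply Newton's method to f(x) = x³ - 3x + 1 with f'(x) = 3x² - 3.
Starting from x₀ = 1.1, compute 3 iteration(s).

f(x) = x³ - 3x + 1
f'(x) = 3x² - 3
x₀ = 1.1

Newton-Raphson formula: x_{n+1} = x_n - f(x_n)/f'(x_n)

Iteration 1:
  f(1.100000) = -0.969000
  f'(1.100000) = 0.630000
  x_1 = 1.100000 - (-0.969000)/0.630000 = 2.638095
Iteration 2:
  f(2.638095) = 11.445661
  f'(2.638095) = 17.878639
  x_2 = 2.638095 - 11.445661/17.878639 = 1.997909
Iteration 3:
  f(1.997909) = 2.981206
  f'(1.997909) = 8.974920
  x_3 = 1.997909 - 2.981206/8.974920 = 1.665738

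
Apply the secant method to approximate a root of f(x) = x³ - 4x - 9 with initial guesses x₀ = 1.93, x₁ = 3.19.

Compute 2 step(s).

f(x) = x³ - 4x - 9
x₀ = 1.93, x₁ = 3.19

Secant formula: x_{n+1} = x_n - f(x_n)(x_n - x_{n-1})/(f(x_n) - f(x_{n-1}))

Iteration 1:
  f(1.930000) = -9.530943
  f(3.190000) = 10.701759
  x_2 = 3.190000 - 10.701759×(3.190000 - 1.930000)/(10.701759 - (-9.530943))
       = 2.523543
Iteration 2:
  f(3.190000) = 10.701759
  f(2.523543) = -3.023564
  x_3 = 2.523543 - (-3.023564)×(2.523543 - 3.190000)/(-3.023564 - 10.701759)
       = 2.670358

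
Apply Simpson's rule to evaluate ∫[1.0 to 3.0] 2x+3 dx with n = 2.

f(x) = 2x+3
a = 1.0, b = 3.0, n = 2
h = (b - a)/n = 1.000000

Simpson's rule: (h/3)[f(x₀) + 4f(x₁) + 2f(x₂) + ... + f(xₙ)]

x_0 = 1.0000, f(x_0) = 5.000000, coefficient = 1
x_1 = 2.0000, f(x_1) = 7.000000, coefficient = 4
x_2 = 3.0000, f(x_2) = 9.000000, coefficient = 1

I ≈ (1.000000/3) × 42.000000 = 14.000000
Exact value: 14.000000
Error: 0.000000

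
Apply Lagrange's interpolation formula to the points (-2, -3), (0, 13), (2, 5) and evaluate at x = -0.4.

Lagrange interpolation formula:
P(x) = Σ yᵢ × Lᵢ(x)
where Lᵢ(x) = Π_{j≠i} (x - xⱼ)/(xᵢ - xⱼ)

L_0(-0.4) = (-0.4 - 0)/(-2 - 0) × (-0.4 - 2)/(-2 - 2) = 0.120000
L_1(-0.4) = (-0.4 - (-2))/(0 - (-2)) × (-0.4 - 2)/(0 - 2) = 0.960000
L_2(-0.4) = (-0.4 - (-2))/(2 - (-2)) × (-0.4 - 0)/(2 - 0) = -0.080000

P(-0.4) = (-3)×L_0(-0.4) + 13×L_1(-0.4) + 5×L_2(-0.4)
P(-0.4) = 11.720000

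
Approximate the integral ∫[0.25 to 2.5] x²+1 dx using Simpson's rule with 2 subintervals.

f(x) = x²+1
a = 0.25, b = 2.5, n = 2
h = (b - a)/n = 1.125000

Simpson's rule: (h/3)[f(x₀) + 4f(x₁) + 2f(x₂) + ... + f(xₙ)]

x_0 = 0.2500, f(x_0) = 1.062500, coefficient = 1
x_1 = 1.3750, f(x_1) = 2.890625, coefficient = 4
x_2 = 2.5000, f(x_2) = 7.250000, coefficient = 1

I ≈ (1.125000/3) × 19.875000 = 7.453125
Exact value: 7.453125
Error: 0.000000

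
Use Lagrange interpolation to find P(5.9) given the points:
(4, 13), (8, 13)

Lagrange interpolation formula:
P(x) = Σ yᵢ × Lᵢ(x)
where Lᵢ(x) = Π_{j≠i} (x - xⱼ)/(xᵢ - xⱼ)

L_0(5.9) = (5.9 - 8)/(4 - 8) = 0.525000
L_1(5.9) = (5.9 - 4)/(8 - 4) = 0.475000

P(5.9) = 13×L_0(5.9) + 13×L_1(5.9)
P(5.9) = 13.000000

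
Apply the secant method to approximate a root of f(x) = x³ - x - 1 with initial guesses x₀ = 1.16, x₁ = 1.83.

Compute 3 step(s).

f(x) = x³ - x - 1
x₀ = 1.16, x₁ = 1.83

Secant formula: x_{n+1} = x_n - f(x_n)(x_n - x_{n-1})/(f(x_n) - f(x_{n-1}))

Iteration 1:
  f(1.160000) = -0.599104
  f(1.830000) = 3.298487
  x_2 = 1.830000 - 3.298487×(1.830000 - 1.160000)/(3.298487 - (-0.599104))
       = 1.262987
Iteration 2:
  f(1.830000) = 3.298487
  f(1.262987) = -0.248352
  x_3 = 1.262987 - (-0.248352)×(1.262987 - 1.830000)/(-0.248352 - 3.298487)
       = 1.302689
Iteration 3:
  f(1.262987) = -0.248352
  f(1.302689) = -0.092026
  x_4 = 1.302689 - (-0.092026)×(1.302689 - 1.262987)/(-0.092026 - (-0.248352))
       = 1.326062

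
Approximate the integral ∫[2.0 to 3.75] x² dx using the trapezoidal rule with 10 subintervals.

f(x) = x²
a = 2.0, b = 3.75, n = 10
h = (b - a)/n = 0.175000

Trapezoidal rule: (h/2)[f(x₀) + 2f(x₁) + 2f(x₂) + ... + f(xₙ)]

x_0 = 2.0000, f(x_0) = 4.000000, coefficient = 1
x_1 = 2.1750, f(x_1) = 4.730625, coefficient = 2
x_2 = 2.3500, f(x_2) = 5.522500, coefficient = 2
x_3 = 2.5250, f(x_3) = 6.375625, coefficient = 2
x_4 = 2.7000, f(x_4) = 7.290000, coefficient = 2
x_5 = 2.8750, f(x_5) = 8.265625, coefficient = 2
x_6 = 3.0500, f(x_6) = 9.302500, coefficient = 2
x_7 = 3.2250, f(x_7) = 10.400625, coefficient = 2
x_8 = 3.4000, f(x_8) = 11.560000, coefficient = 2
x_9 = 3.5750, f(x_9) = 12.780625, coefficient = 2
x_10 = 3.7500, f(x_10) = 14.062500, coefficient = 1

I ≈ (0.175000/2) × 170.518750 = 14.920391
Exact value: 14.911458
Error: 0.008932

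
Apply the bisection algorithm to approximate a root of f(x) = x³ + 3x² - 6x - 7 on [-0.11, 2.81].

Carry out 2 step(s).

f(x) = x³ + 3x² - 6x - 7
Initial interval: [-0.11, 2.81]

Iteration 1:
  c_1 = (-0.110000 + 2.810000)/2 = 1.350000
  f(c_1) = f(1.350000) = -7.172125
  f(a) × f(c) ≥ 0, new interval: [1.350000, 2.810000]
Iteration 2:
  c_2 = (1.350000 + 2.810000)/2 = 2.080000
  f(c_2) = f(2.080000) = 2.498112
  f(a) × f(c) < 0, new interval: [1.350000, 2.080000]

After 2 iteration(s), the approximation is c_2 = 2.080000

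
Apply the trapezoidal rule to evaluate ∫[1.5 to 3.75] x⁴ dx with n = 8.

f(x) = x⁴
a = 1.5, b = 3.75, n = 8
h = (b - a)/n = 0.281250

Trapezoidal rule: (h/2)[f(x₀) + 2f(x₁) + 2f(x₂) + ... + f(xₙ)]

x_0 = 1.5000, f(x_0) = 5.062500, coefficient = 1
x_1 = 1.7812, f(x_1) = 10.066987, coefficient = 2
x_2 = 2.0625, f(x_2) = 18.095718, coefficient = 2
x_3 = 2.3438, f(x_3) = 30.174851, coefficient = 2
x_4 = 2.6250, f(x_4) = 47.480713, coefficient = 2
x_5 = 2.9062, f(x_5) = 71.339799, coefficient = 2
x_6 = 3.1875, f(x_6) = 103.228775, coefficient = 2
x_7 = 3.4688, f(x_7) = 144.774476, coefficient = 2
x_8 = 3.7500, f(x_8) = 197.753906, coefficient = 1

I ≈ (0.281250/2) × 1053.139046 = 148.097678
Exact value: 146.796680
Error: 1.300999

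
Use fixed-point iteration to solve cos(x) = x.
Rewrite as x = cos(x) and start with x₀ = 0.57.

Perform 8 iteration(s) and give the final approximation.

Equation: cos(x) = x
Fixed-point form: x = cos(x)
x₀ = 0.57

x_1 = g(0.570000) = 0.841901
x_2 = g(0.841901) = 0.666046
x_3 = g(0.666046) = 0.786271
x_4 = g(0.786271) = 0.706489
x_5 = g(0.706489) = 0.760646
x_6 = g(0.760646) = 0.724391
x_7 = g(0.724391) = 0.748903
x_8 = g(0.748903) = 0.732436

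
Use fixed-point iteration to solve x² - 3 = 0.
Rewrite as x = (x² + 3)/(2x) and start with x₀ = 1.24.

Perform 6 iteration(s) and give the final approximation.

Equation: x² - 3 = 0
Fixed-point form: x = (x² + 3)/(2x)
x₀ = 1.24

x_1 = g(1.240000) = 1.829677
x_2 = g(1.829677) = 1.734655
x_3 = g(1.734655) = 1.732053
x_4 = g(1.732053) = 1.732051
x_5 = g(1.732051) = 1.732051
x_6 = g(1.732051) = 1.732051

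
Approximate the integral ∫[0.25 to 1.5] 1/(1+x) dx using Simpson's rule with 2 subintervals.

f(x) = 1/(1+x)
a = 0.25, b = 1.5, n = 2
h = (b - a)/n = 0.625000

Simpson's rule: (h/3)[f(x₀) + 4f(x₁) + 2f(x₂) + ... + f(xₙ)]

x_0 = 0.2500, f(x_0) = 0.800000, coefficient = 1
x_1 = 0.8750, f(x_1) = 0.533333, coefficient = 4
x_2 = 1.5000, f(x_2) = 0.400000, coefficient = 1

I ≈ (0.625000/3) × 3.333333 = 0.694444
Exact value: 0.693147
Error: 0.001297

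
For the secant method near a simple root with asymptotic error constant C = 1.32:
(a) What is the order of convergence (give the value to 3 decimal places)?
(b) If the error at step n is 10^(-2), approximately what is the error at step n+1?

(a) Secant method has superlinear convergence with order φ = (1+√5)/2 ≈ 1.618.
    This means |e_{n+1}| ≈ C|e_n|^1.618.

(b) With |e_n| = 10^(-2) and C = 1.32:
    |e_{n+1}| ≈ 1.32 × (10^(-2))^1.618 = 1.32 × 10^(-3.24)

(a) ≈ 1.618 (golden ratio); (b) |e_{n+1}| ≈ 7.665e-04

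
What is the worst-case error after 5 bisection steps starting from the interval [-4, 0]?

Bisection error bound: |error| ≤ (b-a)/2^n
|error| ≤ (0 - (-4))/2^5 = 4/2^5
|error| ≤ 0.1250000000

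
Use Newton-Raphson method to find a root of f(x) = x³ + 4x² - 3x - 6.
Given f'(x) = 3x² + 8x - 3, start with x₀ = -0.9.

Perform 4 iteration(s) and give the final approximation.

f(x) = x³ + 4x² - 3x - 6
f'(x) = 3x² + 8x - 3
x₀ = -0.9

Newton-Raphson formula: x_{n+1} = x_n - f(x_n)/f'(x_n)

Iteration 1:
  f(-0.900000) = -0.789000
  f'(-0.900000) = -7.770000
  x_1 = -0.900000 - (-0.789000)/(-7.770000) = -1.001544
Iteration 2:
  f(-1.001544) = 0.012358
  f'(-1.001544) = -8.003082
  x_2 = -1.001544 - 0.012358/(-8.003082) = -1.000000
Iteration 3:
  f(-1.000000) = 0.000002
  f'(-1.000000) = -8.000001
  x_3 = -1.000000 - 0.000002/(-8.000001) = -1.000000
Iteration 4:
  f(-1.000000) = 0.000000
  f'(-1.000000) = -8.000000
  x_4 = -1.000000 - 0.000000/(-8.000000) = -1.000000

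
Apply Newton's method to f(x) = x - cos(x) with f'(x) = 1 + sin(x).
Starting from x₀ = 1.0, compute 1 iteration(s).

f(x) = x - cos(x)
f'(x) = 1 + sin(x)
x₀ = 1.0

Newton-Raphson formula: x_{n+1} = x_n - f(x_n)/f'(x_n)

Iteration 1:
  f(1.000000) = 0.459698
  f'(1.000000) = 1.841471
  x_1 = 1.000000 - 0.459698/1.841471 = 0.750364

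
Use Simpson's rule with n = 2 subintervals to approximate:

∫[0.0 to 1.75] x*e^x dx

f(x) = x*e^x
a = 0.0, b = 1.75, n = 2
h = (b - a)/n = 0.875000

Simpson's rule: (h/3)[f(x₀) + 4f(x₁) + 2f(x₂) + ... + f(xₙ)]

x_0 = 0.0000, f(x_0) = 0.000000, coefficient = 1
x_1 = 0.8750, f(x_1) = 2.099016, coefficient = 4
x_2 = 1.7500, f(x_2) = 10.070555, coefficient = 1

I ≈ (0.875000/3) × 18.466618 = 5.386097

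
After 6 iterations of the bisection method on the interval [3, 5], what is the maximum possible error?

Bisection error bound: |error| ≤ (b-a)/2^n
|error| ≤ (5 - 3)/2^6 = 2/2^6
|error| ≤ 0.0312500000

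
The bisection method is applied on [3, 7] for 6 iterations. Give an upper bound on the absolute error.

Bisection error bound: |error| ≤ (b-a)/2^n
|error| ≤ (7 - 3)/2^6 = 4/2^6
|error| ≤ 0.0625000000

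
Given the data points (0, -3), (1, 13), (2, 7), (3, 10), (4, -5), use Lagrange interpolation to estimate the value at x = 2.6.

Lagrange interpolation formula:
P(x) = Σ yᵢ × Lᵢ(x)
where Lᵢ(x) = Π_{j≠i} (x - xⱼ)/(xᵢ - xⱼ)

L_0(2.6) = (2.6 - 1)/(0 - 1) × (2.6 - 2)/(0 - 2) × (2.6 - 3)/(0 - 3) × (2.6 - 4)/(0 - 4) = 0.022400
L_1(2.6) = (2.6 - 0)/(1 - 0) × (2.6 - 2)/(1 - 2) × (2.6 - 3)/(1 - 3) × (2.6 - 4)/(1 - 4) = -0.145600
L_2(2.6) = (2.6 - 0)/(2 - 0) × (2.6 - 1)/(2 - 1) × (2.6 - 3)/(2 - 3) × (2.6 - 4)/(2 - 4) = 0.582400
L_3(2.6) = (2.6 - 0)/(3 - 0) × (2.6 - 1)/(3 - 1) × (2.6 - 2)/(3 - 2) × (2.6 - 4)/(3 - 4) = 0.582400
L_4(2.6) = (2.6 - 0)/(4 - 0) × (2.6 - 1)/(4 - 1) × (2.6 - 2)/(4 - 2) × (2.6 - 3)/(4 - 3) = -0.041600

P(2.6) = (-3)×L_0(2.6) + 13×L_1(2.6) + 7×L_2(2.6) + 10×L_3(2.6) + (-5)×L_4(2.6)
P(2.6) = 8.148800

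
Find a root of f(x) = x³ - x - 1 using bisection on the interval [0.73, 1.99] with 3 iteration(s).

f(x) = x³ - x - 1
Initial interval: [0.73, 1.99]

Iteration 1:
  c_1 = (0.730000 + 1.990000)/2 = 1.360000
  f(c_1) = f(1.360000) = 0.155456
  f(a) × f(c) < 0, new interval: [0.730000, 1.360000]
Iteration 2:
  c_2 = (0.730000 + 1.360000)/2 = 1.045000
  f(c_2) = f(1.045000) = -0.903834
  f(a) × f(c) ≥ 0, new interval: [1.045000, 1.360000]
Iteration 3:
  c_3 = (1.045000 + 1.360000)/2 = 1.202500
  f(c_3) = f(1.202500) = -0.463677
  f(a) × f(c) ≥ 0, new interval: [1.202500, 1.360000]

After 3 iteration(s), the approximation is c_3 = 1.202500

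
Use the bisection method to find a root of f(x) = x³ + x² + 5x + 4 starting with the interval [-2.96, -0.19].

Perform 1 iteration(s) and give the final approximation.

f(x) = x³ + x² + 5x + 4
Initial interval: [-2.96, -0.19]

Iteration 1:
  c_1 = (-2.960000 + (-0.190000))/2 = -1.575000
  f(c_1) = f(-1.575000) = -5.301359
  f(a) × f(c) ≥ 0, new interval: [-1.575000, -0.190000]

After 1 iteration(s), the approximation is c_1 = -1.575000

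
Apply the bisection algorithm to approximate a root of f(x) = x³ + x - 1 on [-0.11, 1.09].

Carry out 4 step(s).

f(x) = x³ + x - 1
Initial interval: [-0.11, 1.09]

Iteration 1:
  c_1 = (-0.110000 + 1.090000)/2 = 0.490000
  f(c_1) = f(0.490000) = -0.392351
  f(a) × f(c) ≥ 0, new interval: [0.490000, 1.090000]
Iteration 2:
  c_2 = (0.490000 + 1.090000)/2 = 0.790000
  f(c_2) = f(0.790000) = 0.283039
  f(a) × f(c) < 0, new interval: [0.490000, 0.790000]
Iteration 3:
  c_3 = (0.490000 + 0.790000)/2 = 0.640000
  f(c_3) = f(0.640000) = -0.097856
  f(a) × f(c) ≥ 0, new interval: [0.640000, 0.790000]
Iteration 4:
  c_4 = (0.640000 + 0.790000)/2 = 0.715000
  f(c_4) = f(0.715000) = 0.080526
  f(a) × f(c) < 0, new interval: [0.640000, 0.715000]

After 4 iteration(s), the approximation is c_4 = 0.715000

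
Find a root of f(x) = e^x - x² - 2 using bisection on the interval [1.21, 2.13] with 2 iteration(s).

f(x) = e^x - x² - 2
Initial interval: [1.21, 2.13]

Iteration 1:
  c_1 = (1.210000 + 2.130000)/2 = 1.670000
  f(c_1) = f(1.670000) = 0.523268
  f(a) × f(c) < 0, new interval: [1.210000, 1.670000]
Iteration 2:
  c_2 = (1.210000 + 1.670000)/2 = 1.440000
  f(c_2) = f(1.440000) = 0.147096
  f(a) × f(c) < 0, new interval: [1.210000, 1.440000]

After 2 iteration(s), the approximation is c_2 = 1.440000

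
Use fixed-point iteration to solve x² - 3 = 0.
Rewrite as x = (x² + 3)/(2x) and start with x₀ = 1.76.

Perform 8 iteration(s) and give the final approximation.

Equation: x² - 3 = 0
Fixed-point form: x = (x² + 3)/(2x)
x₀ = 1.76

x_1 = g(1.760000) = 1.732273
x_2 = g(1.732273) = 1.732051
x_3 = g(1.732051) = 1.732051
x_4 = g(1.732051) = 1.732051
x_5 = g(1.732051) = 1.732051
x_6 = g(1.732051) = 1.732051
x_7 = g(1.732051) = 1.732051
x_8 = g(1.732051) = 1.732051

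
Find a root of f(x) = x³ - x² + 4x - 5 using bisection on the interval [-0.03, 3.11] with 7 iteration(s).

f(x) = x³ - x² + 4x - 5
Initial interval: [-0.03, 3.11]

Iteration 1:
  c_1 = (-0.030000 + 3.110000)/2 = 1.540000
  f(c_1) = f(1.540000) = 2.440664
  f(a) × f(c) < 0, new interval: [-0.030000, 1.540000]
Iteration 2:
  c_2 = (-0.030000 + 1.540000)/2 = 0.755000
  f(c_2) = f(0.755000) = -2.119656
  f(a) × f(c) ≥ 0, new interval: [0.755000, 1.540000]
Iteration 3:
  c_3 = (0.755000 + 1.540000)/2 = 1.147500
  f(c_3) = f(1.147500) = -0.215778
  f(a) × f(c) ≥ 0, new interval: [1.147500, 1.540000]
Iteration 4:
  c_4 = (1.147500 + 1.540000)/2 = 1.343750
  f(c_4) = f(1.343750) = 0.995697
  f(a) × f(c) < 0, new interval: [1.147500, 1.343750]
Iteration 5:
  c_5 = (1.147500 + 1.343750)/2 = 1.245625
  f(c_5) = f(1.245625) = 0.363607
  f(a) × f(c) < 0, new interval: [1.147500, 1.245625]
Iteration 6:
  c_6 = (1.147500 + 1.245625)/2 = 1.196562
  f(c_6) = f(1.196562) = 0.067681
  f(a) × f(c) < 0, new interval: [1.147500, 1.196562]
Iteration 7:
  c_7 = (1.147500 + 1.196562)/2 = 1.172031
  f(c_7) = f(1.172031) = -0.075563
  f(a) × f(c) ≥ 0, new interval: [1.172031, 1.196562]

After 7 iteration(s), the approximation is c_7 = 1.172031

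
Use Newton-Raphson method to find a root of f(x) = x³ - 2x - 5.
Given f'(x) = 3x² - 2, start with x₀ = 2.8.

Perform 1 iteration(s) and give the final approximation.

f(x) = x³ - 2x - 5
f'(x) = 3x² - 2
x₀ = 2.8

Newton-Raphson formula: x_{n+1} = x_n - f(x_n)/f'(x_n)

Iteration 1:
  f(2.800000) = 11.352000
  f'(2.800000) = 21.520000
  x_1 = 2.800000 - 11.352000/21.520000 = 2.272491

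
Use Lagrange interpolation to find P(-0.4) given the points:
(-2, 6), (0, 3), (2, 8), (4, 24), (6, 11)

Lagrange interpolation formula:
P(x) = Σ yᵢ × Lᵢ(x)
where Lᵢ(x) = Π_{j≠i} (x - xⱼ)/(xᵢ - xⱼ)

L_0(-0.4) = (-0.4 - 0)/(-2 - 0) × (-0.4 - 2)/(-2 - 2) × (-0.4 - 4)/(-2 - 4) × (-0.4 - 6)/(-2 - 6) = 0.070400
L_1(-0.4) = (-0.4 - (-2))/(0 - (-2)) × (-0.4 - 2)/(0 - 2) × (-0.4 - 4)/(0 - 4) × (-0.4 - 6)/(0 - 6) = 1.126400
L_2(-0.4) = (-0.4 - (-2))/(2 - (-2)) × (-0.4 - 0)/(2 - 0) × (-0.4 - 4)/(2 - 4) × (-0.4 - 6)/(2 - 6) = -0.281600
L_3(-0.4) = (-0.4 - (-2))/(4 - (-2)) × (-0.4 - 0)/(4 - 0) × (-0.4 - 2)/(4 - 2) × (-0.4 - 6)/(4 - 6) = 0.102400
L_4(-0.4) = (-0.4 - (-2))/(6 - (-2)) × (-0.4 - 0)/(6 - 0) × (-0.4 - 2)/(6 - 2) × (-0.4 - 4)/(6 - 4) = -0.017600

P(-0.4) = 6×L_0(-0.4) + 3×L_1(-0.4) + 8×L_2(-0.4) + 24×L_3(-0.4) + 11×L_4(-0.4)
P(-0.4) = 3.812800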